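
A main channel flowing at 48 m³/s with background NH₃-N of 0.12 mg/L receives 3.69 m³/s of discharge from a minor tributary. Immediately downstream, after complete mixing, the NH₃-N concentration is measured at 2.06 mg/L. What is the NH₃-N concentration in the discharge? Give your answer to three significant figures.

Mass balance: 48.00·0.1200 + 3.690·Cₑ = 51.69·2.060
→ Cₑ = (51.69·2.060 − 48.00·0.1200) / 3.690 = 27.30 mg/L.

27.3 mg/L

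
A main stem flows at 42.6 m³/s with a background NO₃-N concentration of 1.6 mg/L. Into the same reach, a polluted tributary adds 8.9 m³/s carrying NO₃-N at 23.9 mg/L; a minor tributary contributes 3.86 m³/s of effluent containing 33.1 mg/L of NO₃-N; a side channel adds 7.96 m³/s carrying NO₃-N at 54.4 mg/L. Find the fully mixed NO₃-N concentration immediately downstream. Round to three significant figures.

13.3 mg/L

Mass balance: C = (42.60·1.600 + 8.900·23.90 + 3.860·33.10 + 7.960·54.40) / 63.32 = 841.7/63.32 = 13.29 mg/L.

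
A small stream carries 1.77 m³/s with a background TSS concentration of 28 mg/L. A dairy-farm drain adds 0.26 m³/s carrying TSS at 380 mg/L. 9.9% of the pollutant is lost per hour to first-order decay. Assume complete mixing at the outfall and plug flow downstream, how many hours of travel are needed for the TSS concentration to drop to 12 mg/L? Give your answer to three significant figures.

Conservation of mass: C = (1.770·28.00 + 0.2600·380.0) / 2.030 = 148.4/2.030 = 73.08 mg/L.
9.9%/h lost → k = −ln(1 − 0.099) = 0.1043 h⁻¹.
73.08·exp(−k·t) = 12 → t = ln(73.08/12)/k = 62390 s = 17.33 h.

17.3 h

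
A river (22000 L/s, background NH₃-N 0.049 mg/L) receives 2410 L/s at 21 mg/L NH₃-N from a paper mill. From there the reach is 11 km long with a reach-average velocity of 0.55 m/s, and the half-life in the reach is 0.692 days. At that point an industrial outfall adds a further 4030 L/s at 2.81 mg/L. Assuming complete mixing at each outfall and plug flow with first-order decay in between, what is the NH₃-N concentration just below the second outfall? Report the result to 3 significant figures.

1.84 mg/L

Conservation of mass: C = (22000·0.04900 + 2410·21.00) / 24410 = 51690/24410 = 2.117 mg/L; combined flow 24410 L/s.
Travel time t = 11·1000 / 0.55 = 20000 s = 5.556 h.
Half-life 0.692 d → k = ln 2 / 0.692 = 1.002 d⁻¹.
Applying C = C₀e^(−kt): 2.117 × 0.7931 = 1.679 mg/L.
At the second outfall, C = (24410·1.679 + 4030·2.810) / (24410 + 4030) = 1.840 mg/L.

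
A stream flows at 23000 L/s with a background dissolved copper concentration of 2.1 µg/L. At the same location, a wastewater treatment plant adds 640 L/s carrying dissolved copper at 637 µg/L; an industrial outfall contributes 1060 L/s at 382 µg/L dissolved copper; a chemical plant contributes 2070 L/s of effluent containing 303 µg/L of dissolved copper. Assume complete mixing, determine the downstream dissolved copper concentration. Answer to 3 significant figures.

Mixed concentration C = ΣQC/ΣQ = (23000·2.100 + 640.0·637.0 + 1060·382.0 + 2070·303.0) / 26770 = 1488000/26770 = 55.59 µg/L.

55.6 µg/L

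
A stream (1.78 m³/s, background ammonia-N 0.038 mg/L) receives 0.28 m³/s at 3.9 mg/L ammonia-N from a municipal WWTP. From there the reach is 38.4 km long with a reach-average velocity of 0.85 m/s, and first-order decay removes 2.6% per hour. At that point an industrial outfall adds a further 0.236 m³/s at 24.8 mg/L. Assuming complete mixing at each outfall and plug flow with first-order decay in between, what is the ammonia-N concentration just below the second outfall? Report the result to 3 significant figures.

Conservation of mass: C = (1.780·0.03800 + 0.2800·3.900) / 2.060 = 1.160/2.060 = 0.5629 mg/L; combined flow 2.060 m³/s.
Travel time t = 38.4·1000 / 0.85 = 45180 s = 12.55 h.
2.6%/h lost → k = −ln(1 − 0.026) = 0.02634 h⁻¹.
After decay, C = 0.5629 × e^(−kt) = 0.5629 × 0.7185 = 0.4045 mg/L.
Second outfall: C = (2.060·0.4045 + 0.2360·24.80)/2.296 = 2.912 mg/L.

2.91 mg/L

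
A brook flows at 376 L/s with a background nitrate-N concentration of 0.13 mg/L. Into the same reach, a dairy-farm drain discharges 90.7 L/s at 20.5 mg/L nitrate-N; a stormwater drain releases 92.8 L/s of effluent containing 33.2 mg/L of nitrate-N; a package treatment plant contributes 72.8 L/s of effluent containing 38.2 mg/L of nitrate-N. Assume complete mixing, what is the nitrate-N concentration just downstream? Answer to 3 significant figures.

12.3 mg/L

Mixed concentration C = ΣQC/ΣQ = (376.0·0.1300 + 90.70·20.50 + 92.80·33.20 + 72.80·38.20) / 632.3 = 7770/632.3 = 12.29 mg/L.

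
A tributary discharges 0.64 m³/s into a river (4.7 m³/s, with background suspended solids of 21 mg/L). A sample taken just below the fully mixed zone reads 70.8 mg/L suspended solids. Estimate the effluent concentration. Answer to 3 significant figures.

Mass balance: 4.700·21.00 + 0.6400·Cₑ = 5.340·70.80
→ Cₑ = (5.340·70.80 − 4.700·21.00) / 0.6400 = 436.5 mg/L.

437 mg/L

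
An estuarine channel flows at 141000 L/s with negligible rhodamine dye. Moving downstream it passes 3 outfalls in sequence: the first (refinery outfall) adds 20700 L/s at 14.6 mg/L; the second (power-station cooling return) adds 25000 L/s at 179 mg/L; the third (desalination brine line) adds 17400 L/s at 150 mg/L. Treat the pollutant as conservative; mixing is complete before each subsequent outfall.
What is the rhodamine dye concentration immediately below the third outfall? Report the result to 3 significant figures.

Below outfall 1: Q → 161700 L/s, C = (141000·0 + 20700·14.60)/161700 = 1.869 mg/L.
Below outfall 2: Q → 186700 L/s, C = (161700·1.869 + 25000·179.0)/186700 = 25.59 mg/L.
Below outfall 3: Q → 204100 L/s, C = (186700·25.59 + 17400·150.0)/204100 = 36.19 mg/L.

36.2 mg/L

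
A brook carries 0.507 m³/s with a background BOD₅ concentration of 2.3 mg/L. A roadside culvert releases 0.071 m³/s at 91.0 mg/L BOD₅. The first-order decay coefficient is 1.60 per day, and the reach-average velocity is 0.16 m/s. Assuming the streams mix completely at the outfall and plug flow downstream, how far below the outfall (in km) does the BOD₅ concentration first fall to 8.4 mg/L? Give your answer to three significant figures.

3.90 km

After mixing, C = (0.5070·2.300 + 0.07100·91.00) / 0.5780 = 7.627/0.5780 = 13.20 mg/L.
Set 13.20·exp(−k·t) = 8.4 → t = ln(13.20/8.4)/k = 24390 s = 6.775 h.
Distance = v·t = 0.16·24390 = 3902 m = 3.902 km.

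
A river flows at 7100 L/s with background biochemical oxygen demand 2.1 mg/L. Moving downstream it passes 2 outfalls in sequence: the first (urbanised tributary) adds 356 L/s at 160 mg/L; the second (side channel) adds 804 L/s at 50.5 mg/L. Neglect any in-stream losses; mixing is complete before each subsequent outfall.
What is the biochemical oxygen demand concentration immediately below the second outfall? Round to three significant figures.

Outfall 1: combined Q = 7456 L/s; C = (7100·2.100 + 356.0·160.0)/7456 = 9.639 mg/L.
Outfall 2: combined Q = 8260 L/s; C = (7456·9.639 + 804.0·50.50)/8260 = 13.62 mg/L.

13.6 mg/L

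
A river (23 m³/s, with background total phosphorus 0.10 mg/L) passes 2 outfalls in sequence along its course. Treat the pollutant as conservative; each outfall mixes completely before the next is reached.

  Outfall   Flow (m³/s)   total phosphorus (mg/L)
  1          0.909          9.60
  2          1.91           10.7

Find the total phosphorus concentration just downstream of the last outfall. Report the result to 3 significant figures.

1.22 mg/L

Outfall 1: combined Q = 23.91 m³/s; C = (23.00·0.1000 + 0.9090·9.600)/23.91 = 0.4612 mg/L.
Outfall 2: combined Q = 25.82 m³/s; C = (23.91·0.4612 + 1.910·10.70)/25.82 = 1.219 mg/L.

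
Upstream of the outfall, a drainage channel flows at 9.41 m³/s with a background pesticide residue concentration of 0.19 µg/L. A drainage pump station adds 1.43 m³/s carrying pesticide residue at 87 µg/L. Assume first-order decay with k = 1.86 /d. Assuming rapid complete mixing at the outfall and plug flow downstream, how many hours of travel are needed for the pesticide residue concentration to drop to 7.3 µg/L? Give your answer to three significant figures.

6.02 h

Conservation of mass: C = (9.410·0.1900 + 1.430·87.00) / 10.84 = 126.2/10.84 = 11.64 µg/L.
11.64·exp(−k·t) = 7.3 → t = ln(11.64/7.3)/k = 21680 s = 6.022 h.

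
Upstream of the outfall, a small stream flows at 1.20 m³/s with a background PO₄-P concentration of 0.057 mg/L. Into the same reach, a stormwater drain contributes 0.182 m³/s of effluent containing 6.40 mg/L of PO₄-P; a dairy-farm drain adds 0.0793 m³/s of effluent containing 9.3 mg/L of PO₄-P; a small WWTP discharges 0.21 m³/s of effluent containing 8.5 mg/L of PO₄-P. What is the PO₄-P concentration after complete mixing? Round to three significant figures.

2.25 mg/L

After mixing, C = (1.200·0.05700 + 0.1820·6.400 + 0.07930·9.300 + 0.2100·8.500) / 1.671 = 3.756/1.671 = 2.247 mg/L.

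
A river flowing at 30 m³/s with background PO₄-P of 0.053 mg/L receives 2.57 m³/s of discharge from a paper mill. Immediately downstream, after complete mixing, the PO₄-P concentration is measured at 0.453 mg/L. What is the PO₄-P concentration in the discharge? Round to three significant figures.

5.12 mg/L

Mass balance: 30.00·0.05300 + 2.570·Cₑ = 32.57·0.4530
→ Cₑ = (32.57·0.4530 − 30.00·0.05300) / 2.570 = 5.122 mg/L.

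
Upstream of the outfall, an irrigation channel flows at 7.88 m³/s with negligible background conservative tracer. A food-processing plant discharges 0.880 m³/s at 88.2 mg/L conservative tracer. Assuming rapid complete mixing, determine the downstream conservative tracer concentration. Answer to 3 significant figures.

Flow-weighted average: C = (7.880·0 + 0.8800·88.20) / 8.760 = 77.62/8.760 = 8.860 mg/L.

8.86 mg/L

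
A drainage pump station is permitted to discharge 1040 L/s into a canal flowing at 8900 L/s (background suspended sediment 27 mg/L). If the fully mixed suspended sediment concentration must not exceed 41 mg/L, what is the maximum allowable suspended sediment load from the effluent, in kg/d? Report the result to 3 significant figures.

14400 kg/d

Mass balance at the limit: 8900·27.00 + 1040·Cₑ = 9940·41 → Cₑ = 160.8 mg/L.
1040 L/s = 1.040 m³/s. Load = 1.040 m³/s × 160.8 g/m³ × 86 400 s/d = 14450 kg/d.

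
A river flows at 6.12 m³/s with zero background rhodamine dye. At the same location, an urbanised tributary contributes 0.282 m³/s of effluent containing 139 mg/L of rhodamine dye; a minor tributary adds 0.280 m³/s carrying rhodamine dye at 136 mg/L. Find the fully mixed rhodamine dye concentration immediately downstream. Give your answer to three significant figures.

Conservation of mass: C = (6.120·0 + 0.2820·139.0 + 0.2800·136.0) / 6.682 = 77.28/6.682 = 11.57 mg/L.

11.6 mg/L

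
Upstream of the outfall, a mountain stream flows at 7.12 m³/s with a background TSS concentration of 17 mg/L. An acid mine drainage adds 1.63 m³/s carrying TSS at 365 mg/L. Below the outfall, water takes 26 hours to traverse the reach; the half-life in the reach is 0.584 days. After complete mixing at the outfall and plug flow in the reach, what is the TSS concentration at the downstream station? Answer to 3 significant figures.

22.6 mg/L

Mass balance: C = (7.120·17.00 + 1.630·365.0) / 8.750 = 716.0/8.750 = 81.83 mg/L.
Half-life 0.584 d → k = ln 2 / 0.584 = 1.187 d⁻¹.
Decay over the reach: 81.83·exp(−kt) = 81.83·0.2764 = 22.62 mg/L.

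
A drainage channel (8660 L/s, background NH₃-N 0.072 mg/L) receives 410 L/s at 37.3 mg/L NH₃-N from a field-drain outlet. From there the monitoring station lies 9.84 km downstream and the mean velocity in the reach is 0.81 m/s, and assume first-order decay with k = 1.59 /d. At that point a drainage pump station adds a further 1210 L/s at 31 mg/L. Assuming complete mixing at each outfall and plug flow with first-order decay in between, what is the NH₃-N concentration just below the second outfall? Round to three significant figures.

4.89 mg/L

After mixing, C = (8660·0.07200 + 410.0·37.30) / 9070 = 15920/9070 = 1.755 mg/L; combined flow 9070 L/s.
Travel time t = 9.84·1000 / 0.81 = 12150 s = 3.374 h.
Decay over the reach: 1.755·exp(−kt) = 1.755·0.7997 = 1.403 mg/L.
Second outfall: C = (9070·1.403 + 1210·31.00)/10280 = 4.887 mg/L.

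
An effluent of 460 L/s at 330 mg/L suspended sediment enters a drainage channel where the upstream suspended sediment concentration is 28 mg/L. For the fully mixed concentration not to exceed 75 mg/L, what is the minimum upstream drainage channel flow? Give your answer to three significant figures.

2500 L/s

Set C_mix = 75: (Q·28.00 + 460.0·330.0) / (Q + 460.0) = 75
→ Q = 460.0·(330.0 − 75)/(75 − 28.00) = 2496 L/s.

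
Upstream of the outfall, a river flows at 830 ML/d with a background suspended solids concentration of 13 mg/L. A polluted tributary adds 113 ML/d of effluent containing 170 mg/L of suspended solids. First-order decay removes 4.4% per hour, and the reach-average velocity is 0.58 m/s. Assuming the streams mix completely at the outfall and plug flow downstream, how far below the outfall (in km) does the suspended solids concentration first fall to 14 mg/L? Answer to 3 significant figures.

After mixing, C = (830.0·13.00 + 113.0·170.0) / 943.0 = 30000/943.0 = 31.81 mg/L.
4.4%/h lost → k = −ln(1 − 0.044) = 0.04500 h⁻¹.
Set 31.81·exp(−k·t) = 14 → t = ln(31.81/14)/k = 65670 s = 18.24 h.
Distance = v·t = 0.58·65670 = 38090 m = 38.09 km.

38.1 km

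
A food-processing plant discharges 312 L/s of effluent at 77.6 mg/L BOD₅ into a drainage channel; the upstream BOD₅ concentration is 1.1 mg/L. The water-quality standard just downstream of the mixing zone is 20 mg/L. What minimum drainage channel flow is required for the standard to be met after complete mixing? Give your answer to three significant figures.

951 L/s

Set C_mix = 20: (Q·1.100 + 312.0·77.60) / (Q + 312.0) = 20
→ Q = 312.0·(77.60 − 20)/(20 − 1.100) = 950.9 L/s.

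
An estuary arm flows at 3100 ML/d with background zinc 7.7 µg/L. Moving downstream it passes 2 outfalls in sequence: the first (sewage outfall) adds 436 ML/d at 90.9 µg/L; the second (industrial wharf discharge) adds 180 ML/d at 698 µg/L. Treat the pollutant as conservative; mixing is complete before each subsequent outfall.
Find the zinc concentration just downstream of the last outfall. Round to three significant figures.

50.9 µg/L

Below outfall 1: Q → 3536 ML/d, C = (3100·7.700 + 436.0·90.90)/3536 = 17.96 µg/L.
Below outfall 2: Q → 3716 ML/d, C = (3536·17.96 + 180.0·698.0)/3716 = 50.90 µg/L.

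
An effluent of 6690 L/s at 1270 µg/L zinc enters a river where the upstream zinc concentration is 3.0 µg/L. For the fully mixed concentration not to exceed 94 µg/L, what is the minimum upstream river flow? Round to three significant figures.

Set C_mix = 94: (Q·3.000 + 6690·1270) / (Q + 6690) = 94
→ Q = 6690·(1270 − 94)/(94 − 3.000) = 86460 L/s.

86500 L/s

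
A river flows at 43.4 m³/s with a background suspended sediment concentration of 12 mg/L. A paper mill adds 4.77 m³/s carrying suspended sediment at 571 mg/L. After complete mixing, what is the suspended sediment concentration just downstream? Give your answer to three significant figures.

67.4 mg/L

Mixed concentration C = ΣQC/ΣQ = (43.40·12.00 + 4.770·571.0) / 48.17 = 3244/48.17 = 67.35 mg/L.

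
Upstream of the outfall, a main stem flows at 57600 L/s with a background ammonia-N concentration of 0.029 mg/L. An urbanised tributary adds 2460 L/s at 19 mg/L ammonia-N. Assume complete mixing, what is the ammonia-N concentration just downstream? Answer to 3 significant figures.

Flow-weighted average: C = (57600·0.02900 + 2460·19.00) / 60060 = 48410/60060 = 0.8060 mg/L.

0.806 mg/L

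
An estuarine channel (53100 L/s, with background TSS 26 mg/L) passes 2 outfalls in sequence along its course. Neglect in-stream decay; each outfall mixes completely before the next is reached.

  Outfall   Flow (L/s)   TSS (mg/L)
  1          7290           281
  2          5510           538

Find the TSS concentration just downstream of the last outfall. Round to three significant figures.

After outfall 1: Q = 53100 + 7290 = 60390 L/s; C = (53100·26.00 + 7290·281.0)/60390 = 56.78 mg/L.
After outfall 2: Q = 60390 + 5510 = 65900 L/s; C = (60390·56.78 + 5510·538.0)/65900 = 97.02 mg/L.

97.0 mg/L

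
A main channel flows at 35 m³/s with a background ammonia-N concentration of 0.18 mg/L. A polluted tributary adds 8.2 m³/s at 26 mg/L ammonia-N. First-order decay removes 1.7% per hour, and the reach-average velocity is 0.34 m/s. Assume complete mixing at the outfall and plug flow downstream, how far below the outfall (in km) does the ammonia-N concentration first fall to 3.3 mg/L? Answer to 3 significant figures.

Mixed concentration C = ΣQC/ΣQ = (35.00·0.1800 + 8.200·26.00) / 43.20 = 219.5/43.20 = 5.081 mg/L.
1.7%/h lost → k = −ln(1 − 0.017) = 0.01715 h⁻¹.
Set 5.081·exp(−k·t) = 3.3 → t = ln(5.081/3.3)/k = 90620 s = 25.17 h.
Distance = v·t = 0.34·90620 = 30810 m = 30.81 km.

30.8 km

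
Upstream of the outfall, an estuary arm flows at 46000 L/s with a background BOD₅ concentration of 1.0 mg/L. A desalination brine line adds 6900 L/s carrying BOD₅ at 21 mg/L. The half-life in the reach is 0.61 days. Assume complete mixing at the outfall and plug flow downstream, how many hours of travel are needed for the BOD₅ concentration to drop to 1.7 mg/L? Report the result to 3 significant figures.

15.9 h

Mixed concentration C = ΣQC/ΣQ = (46000·1.000 + 6900·21.00) / 52900 = 190900/52900 = 3.609 mg/L.
Half-life 0.61 d → k = ln 2 / 0.61 = 1.136 d⁻¹.
3.609·exp(−k·t) = 1.7 → t = ln(3.609/1.7)/k = 57230 s = 15.90 h.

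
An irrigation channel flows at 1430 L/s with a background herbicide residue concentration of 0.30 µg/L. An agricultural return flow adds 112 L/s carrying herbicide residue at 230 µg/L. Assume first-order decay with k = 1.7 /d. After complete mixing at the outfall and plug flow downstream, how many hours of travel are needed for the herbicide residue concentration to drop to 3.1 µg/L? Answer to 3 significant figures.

24.0 h

After mixing, C = (1430·0.3000 + 112.0·230.0) / 1542 = 26190/1542 = 16.98 µg/L.
16.98·exp(−k·t) = 3.1 → t = ln(16.98/3.1)/k = 86440 s = 24.01 h.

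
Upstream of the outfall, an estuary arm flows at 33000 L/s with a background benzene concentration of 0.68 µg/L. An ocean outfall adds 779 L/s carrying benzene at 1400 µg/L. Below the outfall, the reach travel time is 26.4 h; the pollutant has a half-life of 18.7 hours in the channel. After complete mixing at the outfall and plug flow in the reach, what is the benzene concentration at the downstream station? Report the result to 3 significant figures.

12.4 µg/L

Conservation of mass: C = (33000·0.6800 + 779.0·1400) / 33780 = 1113000/33780 = 32.95 µg/L.
Half-life 18.7 h → k = ln 2 / 18.7 = 0.03707 h⁻¹ = 0.8896 d⁻¹.
Applying C = C₀e^(−kt): 32.95 × 0.3759 = 12.38 µg/L.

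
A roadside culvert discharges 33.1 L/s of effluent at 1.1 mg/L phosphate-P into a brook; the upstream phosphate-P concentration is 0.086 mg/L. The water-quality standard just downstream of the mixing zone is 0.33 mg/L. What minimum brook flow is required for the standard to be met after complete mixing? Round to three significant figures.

104 L/s

Set C_mix = 0.33: (Q·0.08600 + 33.10·1.100) / (Q + 33.10) = 0.33
→ Q = 33.10·(1.100 − 0.33)/(0.33 − 0.08600) = 104.5 L/s.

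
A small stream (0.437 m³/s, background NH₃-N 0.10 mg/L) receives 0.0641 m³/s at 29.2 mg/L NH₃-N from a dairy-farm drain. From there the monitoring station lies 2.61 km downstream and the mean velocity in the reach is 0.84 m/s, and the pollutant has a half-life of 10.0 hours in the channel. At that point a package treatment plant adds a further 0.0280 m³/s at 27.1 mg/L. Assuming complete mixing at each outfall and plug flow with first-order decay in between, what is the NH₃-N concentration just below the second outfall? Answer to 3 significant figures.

Mixed concentration C = ΣQC/ΣQ = (0.4370·0.1000 + 0.06410·29.20) / 0.5011 = 1.915/0.5011 = 3.822 mg/L; combined flow 0.5011 m³/s.
Travel time t = 2.61·1000 / 0.84 = 3107 s = 0.8631 h.
Half-life 10.0 h → k = ln 2 / 10.0 = 0.06931 h⁻¹ = 1.664 d⁻¹.
First-order decay: C = 3.822·exp(−k·t) = 3.822·0.9419 = 3.600 mg/L.
At the second outfall, C = (0.5011·3.600 + 0.02800·27.10) / (0.5011 + 0.02800) = 4.844 mg/L.

4.84 mg/L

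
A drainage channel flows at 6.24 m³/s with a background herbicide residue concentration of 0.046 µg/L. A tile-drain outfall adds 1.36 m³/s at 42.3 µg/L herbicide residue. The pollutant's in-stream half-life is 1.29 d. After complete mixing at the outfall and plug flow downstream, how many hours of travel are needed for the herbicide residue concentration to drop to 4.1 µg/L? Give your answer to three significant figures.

27.6 h

Mixed concentration C = ΣQC/ΣQ = (6.240·0.04600 + 1.360·42.30) / 7.600 = 57.82/7.600 = 7.607 µg/L.
Half-life 1.29 d → k = ln 2 / 1.29 = 0.5373 d⁻¹.
7.607·exp(−k·t) = 4.1 → t = ln(7.607/4.1)/k = 99390 s = 27.61 h.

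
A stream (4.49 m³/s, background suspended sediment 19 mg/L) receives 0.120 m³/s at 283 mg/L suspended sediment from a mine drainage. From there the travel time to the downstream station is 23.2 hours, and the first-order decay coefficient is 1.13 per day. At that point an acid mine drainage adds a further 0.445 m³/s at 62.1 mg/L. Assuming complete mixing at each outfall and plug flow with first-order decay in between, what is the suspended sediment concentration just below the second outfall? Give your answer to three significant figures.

Flow-weighted average: C = (4.490·19.00 + 0.1200·283.0) / 4.610 = 119.3/4.610 = 25.87 mg/L; combined flow 4.610 m³/s.
After decay, C = 25.87 × e^(−kt) = 25.87 × 0.3354 = 8.678 mg/L.
At the second outfall, C = (4.610·8.678 + 0.4450·62.10) / (4.610 + 0.4450) = 13.38 mg/L.

13.4 mg/L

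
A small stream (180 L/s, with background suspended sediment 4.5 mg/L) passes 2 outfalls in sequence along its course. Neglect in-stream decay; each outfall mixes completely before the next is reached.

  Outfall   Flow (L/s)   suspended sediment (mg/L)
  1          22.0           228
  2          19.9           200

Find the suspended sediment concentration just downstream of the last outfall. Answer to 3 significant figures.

44.2 mg/L

Outfall 1: combined Q = 202.0 L/s; C = (180.0·4.500 + 22.00·228.0)/202.0 = 28.84 mg/L.
Outfall 2: combined Q = 221.9 L/s; C = (202.0·28.84 + 19.90·200.0)/221.9 = 44.19 mg/L.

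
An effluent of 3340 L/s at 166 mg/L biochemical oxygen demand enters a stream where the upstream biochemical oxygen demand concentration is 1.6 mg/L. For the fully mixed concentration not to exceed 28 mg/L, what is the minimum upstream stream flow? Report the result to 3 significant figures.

Set C_mix = 28: (Q·1.600 + 3340·166.0) / (Q + 3340) = 28
→ Q = 3340·(166.0 − 28)/(28 − 1.600) = 17460 L/s.

17500 L/s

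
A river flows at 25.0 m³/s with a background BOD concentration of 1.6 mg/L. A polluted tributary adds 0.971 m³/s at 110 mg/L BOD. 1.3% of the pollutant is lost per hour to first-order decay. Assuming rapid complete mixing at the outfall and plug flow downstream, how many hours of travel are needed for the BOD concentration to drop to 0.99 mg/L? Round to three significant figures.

133 h

Mass balance: C = (25.00·1.600 + 0.9710·110.0) / 25.97 = 146.8/25.97 = 5.653 mg/L.
1.3%/h lost → k = −ln(1 − 0.013) = 0.01309 h⁻¹.
5.653·exp(−k·t) = 0.99 → t = ln(5.653/0.99)/k = 479300 s = 133.1 h.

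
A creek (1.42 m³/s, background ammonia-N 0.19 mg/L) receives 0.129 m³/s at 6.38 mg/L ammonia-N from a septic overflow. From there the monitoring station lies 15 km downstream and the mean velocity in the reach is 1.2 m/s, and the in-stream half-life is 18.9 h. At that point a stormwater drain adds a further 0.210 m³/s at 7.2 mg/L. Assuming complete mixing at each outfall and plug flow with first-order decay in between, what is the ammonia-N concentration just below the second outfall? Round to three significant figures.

Conservation of mass: C = (1.420·0.1900 + 0.1290·6.380) / 1.549 = 1.093/1.549 = 0.7055 mg/L; combined flow 1.549 m³/s.
Travel time t = 15·1000 / 1.2 = 12500 s = 3.472 h.
Half-life 18.9 h → k = ln 2 / 18.9 = 0.03667 h⁻¹ = 0.8802 d⁻¹.
Decay over the reach: 0.7055·exp(−kt) = 0.7055·0.8804 = 0.6211 mg/L.
At the second outfall, C = (1.549·0.6211 + 0.2100·7.200) / (1.549 + 0.2100) = 1.407 mg/L.

1.41 mg/L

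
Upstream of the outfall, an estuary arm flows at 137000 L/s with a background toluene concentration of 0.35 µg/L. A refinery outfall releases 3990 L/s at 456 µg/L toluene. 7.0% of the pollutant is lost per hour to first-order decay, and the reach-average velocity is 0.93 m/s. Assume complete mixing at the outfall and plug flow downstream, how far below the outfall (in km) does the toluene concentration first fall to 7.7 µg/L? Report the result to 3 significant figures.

25.0 km

Mixed concentration C = ΣQC/ΣQ = (137000·0.3500 + 3990·456.0) / 141000 = 1867000/141000 = 13.24 µg/L.
7.0%/h lost → k = −ln(1 − 0.07) = 0.07257 h⁻¹.
Set 13.24·exp(−k·t) = 7.7 → t = ln(13.24/7.7)/k = 26910 s = 7.474 h.
Distance = v·t = 0.93·26910 = 25020 m = 25.02 km.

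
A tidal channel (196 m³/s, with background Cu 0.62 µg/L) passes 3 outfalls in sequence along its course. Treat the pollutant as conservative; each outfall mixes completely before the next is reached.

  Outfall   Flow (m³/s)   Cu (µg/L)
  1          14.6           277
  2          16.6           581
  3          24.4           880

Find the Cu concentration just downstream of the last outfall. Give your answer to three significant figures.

140 µg/L

Outfall 1: combined Q = 210.6 m³/s; C = (196.0·0.6200 + 14.60·277.0)/210.6 = 19.78 µg/L.
Outfall 2: combined Q = 227.2 m³/s; C = (210.6·19.78 + 16.60·581.0)/227.2 = 60.78 µg/L.
Outfall 3: combined Q = 251.6 m³/s; C = (227.2·60.78 + 24.40·880.0)/251.6 = 140.2 µg/L.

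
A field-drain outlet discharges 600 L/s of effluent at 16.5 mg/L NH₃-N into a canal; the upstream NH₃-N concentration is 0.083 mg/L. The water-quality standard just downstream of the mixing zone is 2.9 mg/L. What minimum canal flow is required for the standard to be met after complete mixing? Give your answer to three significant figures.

Set C_mix = 2.9: (Q·0.08300 + 600.0·16.50) / (Q + 600.0) = 2.9
→ Q = 600.0·(16.50 − 2.9)/(2.9 − 0.08300) = 2897 L/s.

2900 L/s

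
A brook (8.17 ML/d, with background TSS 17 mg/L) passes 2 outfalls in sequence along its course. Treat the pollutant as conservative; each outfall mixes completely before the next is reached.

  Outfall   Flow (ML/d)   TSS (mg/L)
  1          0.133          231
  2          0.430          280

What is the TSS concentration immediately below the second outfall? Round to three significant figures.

Outfall 1: combined Q = 8.303 ML/d; C = (8.170·17.00 + 0.1330·231.0)/8.303 = 20.43 mg/L.
Outfall 2: combined Q = 8.733 ML/d; C = (8.303·20.43 + 0.4300·280.0)/8.733 = 33.21 mg/L.

33.2 mg/L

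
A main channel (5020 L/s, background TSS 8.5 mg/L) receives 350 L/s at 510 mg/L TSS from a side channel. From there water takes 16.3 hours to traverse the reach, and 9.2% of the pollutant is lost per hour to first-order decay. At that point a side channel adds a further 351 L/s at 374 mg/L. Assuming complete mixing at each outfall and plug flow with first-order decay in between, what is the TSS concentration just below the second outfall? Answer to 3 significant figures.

After mixing, C = (5020·8.500 + 350.0·510.0) / 5370 = 221200/5370 = 41.19 mg/L; combined flow 5370 L/s.
9.2%/h lost → k = −ln(1 − 0.092) = 0.09651 h⁻¹.
Decay over the reach: 41.19·exp(−kt) = 41.19·0.2074 = 8.542 mg/L.
At the second outfall, C = (5370·8.542 + 351.0·374.0) / (5370 + 351.0) = 30.96 mg/L.

31.0 mg/L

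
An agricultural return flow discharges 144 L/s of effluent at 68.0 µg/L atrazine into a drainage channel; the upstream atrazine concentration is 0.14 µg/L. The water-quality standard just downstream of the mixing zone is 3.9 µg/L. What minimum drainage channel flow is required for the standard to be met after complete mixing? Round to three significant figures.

Set C_mix = 3.9: (Q·0.1400 + 144.0·68.00) / (Q + 144.0) = 3.9
→ Q = 144.0·(68.00 − 3.9)/(3.9 − 0.1400) = 2455 L/s.

2450 L/s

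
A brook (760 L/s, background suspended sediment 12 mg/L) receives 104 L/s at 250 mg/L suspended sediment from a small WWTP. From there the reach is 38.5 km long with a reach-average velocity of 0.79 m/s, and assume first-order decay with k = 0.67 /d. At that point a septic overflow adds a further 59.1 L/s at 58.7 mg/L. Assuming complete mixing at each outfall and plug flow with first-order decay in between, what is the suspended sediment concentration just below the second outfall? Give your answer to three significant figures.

Conservation of mass: C = (760.0·12.00 + 104.0·250.0) / 864.0 = 35120/864.0 = 40.65 mg/L; combined flow 864.0 L/s.
Travel time t = 38.5·1000 / 0.79 = 48730 s = 13.54 h.
Decay over the reach: 40.65·exp(−kt) = 40.65·0.6853 = 27.86 mg/L.
Second outfall: C = (864.0·27.86 + 59.10·58.70)/923.1 = 29.83 mg/L.

29.8 mg/L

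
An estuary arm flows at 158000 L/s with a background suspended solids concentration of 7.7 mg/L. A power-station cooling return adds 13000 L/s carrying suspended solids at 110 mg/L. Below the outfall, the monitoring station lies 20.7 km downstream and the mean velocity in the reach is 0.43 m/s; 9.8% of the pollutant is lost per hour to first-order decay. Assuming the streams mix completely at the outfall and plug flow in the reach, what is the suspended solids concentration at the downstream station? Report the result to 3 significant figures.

3.90 mg/L

Flow-weighted average: C = (158000·7.700 + 13000·110.0) / 171000 = 2647000/171000 = 15.48 mg/L.
Travel time t = 20.7·1000 / 0.43 = 48140 s = 13.37 h.
9.8%/h lost → k = −ln(1 − 0.098) = 0.1031 h⁻¹.
Applying C = C₀e^(−kt): 15.48 × 0.2518 = 3.897 mg/L.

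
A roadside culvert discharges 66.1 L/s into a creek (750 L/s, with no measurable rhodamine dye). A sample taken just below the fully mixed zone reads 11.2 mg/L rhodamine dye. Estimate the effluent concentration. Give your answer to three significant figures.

Mass balance: 750.0·0 + 66.10·Cₑ = 816.1·11.20
→ Cₑ = (816.1·11.20 − 750.0·0) / 66.10 = 138.3 mg/L.

138 mg/L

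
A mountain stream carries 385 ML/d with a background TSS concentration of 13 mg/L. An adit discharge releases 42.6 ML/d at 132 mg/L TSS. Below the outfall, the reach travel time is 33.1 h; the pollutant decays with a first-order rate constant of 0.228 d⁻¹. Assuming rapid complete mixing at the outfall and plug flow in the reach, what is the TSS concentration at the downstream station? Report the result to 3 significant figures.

After mixing, C = (385.0·13.00 + 42.60·132.0) / 427.6 = 10630/427.6 = 24.86 mg/L.
Decay over the reach: 24.86·exp(−kt) = 24.86·0.7302 = 18.15 mg/L.

18.1 mg/L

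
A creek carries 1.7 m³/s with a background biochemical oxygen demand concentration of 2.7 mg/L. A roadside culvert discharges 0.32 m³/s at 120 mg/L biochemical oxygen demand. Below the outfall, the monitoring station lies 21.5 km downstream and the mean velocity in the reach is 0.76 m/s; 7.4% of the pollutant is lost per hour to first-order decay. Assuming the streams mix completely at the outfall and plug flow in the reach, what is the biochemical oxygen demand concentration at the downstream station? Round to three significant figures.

After mixing, C = (1.700·2.700 + 0.3200·120.0) / 2.020 = 42.99/2.020 = 21.28 mg/L.
Travel time t = 21.5·1000 / 0.76 = 28290 s = 7.858 h.
7.4%/h lost → k = −ln(1 − 0.074) = 0.07688 h⁻¹.
First-order decay: C = 21.28·exp(−k·t) = 21.28·0.5465 = 11.63 mg/L.

11.6 mg/L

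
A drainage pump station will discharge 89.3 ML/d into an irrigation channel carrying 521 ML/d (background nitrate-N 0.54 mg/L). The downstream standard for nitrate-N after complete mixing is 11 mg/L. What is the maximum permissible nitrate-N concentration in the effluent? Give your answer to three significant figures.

72.0 mg/L

At the limit, (Qr·Cr + Qe·Cₑ)/(Qr + Qe) = 11:
Cₑ = (610.3·11 − 521.0·0.5400) / 89.30 = 72.03 mg/L.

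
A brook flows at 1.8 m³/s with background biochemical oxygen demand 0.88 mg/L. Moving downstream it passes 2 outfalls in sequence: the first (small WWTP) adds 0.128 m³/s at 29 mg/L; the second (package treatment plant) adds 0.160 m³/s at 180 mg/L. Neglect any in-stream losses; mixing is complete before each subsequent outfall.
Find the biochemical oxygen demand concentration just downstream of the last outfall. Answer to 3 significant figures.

16.3 mg/L

Outfall 1: combined Q = 1.928 m³/s; C = (1.800·0.8800 + 0.1280·29.00)/1.928 = 2.747 mg/L.
Outfall 2: combined Q = 2.088 m³/s; C = (1.928·2.747 + 0.1600·180.0)/2.088 = 16.33 mg/L.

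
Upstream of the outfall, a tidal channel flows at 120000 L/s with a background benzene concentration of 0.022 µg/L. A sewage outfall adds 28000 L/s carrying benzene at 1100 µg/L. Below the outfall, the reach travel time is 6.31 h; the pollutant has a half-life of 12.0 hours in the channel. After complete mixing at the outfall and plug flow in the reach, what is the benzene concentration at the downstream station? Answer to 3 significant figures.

After mixing, C = (120000·0.02200 + 28000·1100) / 148000 = 30800000/148000 = 208.1 µg/L.
Half-life 12.0 h → k = ln 2 / 12.0 = 0.05776 h⁻¹ = 1.386 d⁻¹.
Applying C = C₀e^(−kt): 208.1 × 0.6946 = 144.6 µg/L.

145 µg/L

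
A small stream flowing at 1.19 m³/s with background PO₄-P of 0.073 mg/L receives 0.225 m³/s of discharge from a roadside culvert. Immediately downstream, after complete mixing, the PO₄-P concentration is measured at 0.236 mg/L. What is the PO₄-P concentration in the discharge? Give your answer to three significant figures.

1.10 mg/L

Mass balance: 1.190·0.07300 + 0.2250·Cₑ = 1.415·0.2360
→ Cₑ = (1.415·0.2360 − 1.190·0.07300) / 0.2250 = 1.098 mg/L.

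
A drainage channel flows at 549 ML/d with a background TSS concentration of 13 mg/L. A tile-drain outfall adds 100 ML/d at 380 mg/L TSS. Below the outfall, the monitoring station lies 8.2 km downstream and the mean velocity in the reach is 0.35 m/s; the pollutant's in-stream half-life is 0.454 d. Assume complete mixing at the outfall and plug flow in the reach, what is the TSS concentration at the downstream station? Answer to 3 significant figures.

Conservation of mass: C = (549.0·13.00 + 100.0·380.0) / 649.0 = 45140/649.0 = 69.55 mg/L.
Travel time t = 8.2·1000 / 0.35 = 23430 s = 6.508 h.
Half-life 0.454 d → k = ln 2 / 0.454 = 1.527 d⁻¹.
Decay over the reach: 69.55·exp(−kt) = 69.55·0.6610 = 45.97 mg/L.

46.0 mg/L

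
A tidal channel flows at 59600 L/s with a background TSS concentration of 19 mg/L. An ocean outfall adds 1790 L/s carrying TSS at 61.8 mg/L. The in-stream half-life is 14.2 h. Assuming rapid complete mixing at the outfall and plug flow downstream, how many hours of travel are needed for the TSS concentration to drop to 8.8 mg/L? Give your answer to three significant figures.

17.1 h

After mixing, C = (59600·19.00 + 1790·61.80) / 61390 = 1243000/61390 = 20.25 mg/L.
Half-life 14.2 h → k = ln 2 / 14.2 = 0.04881 h⁻¹ = 1.172 d⁻¹.
20.25·exp(−k·t) = 8.8 → t = ln(20.25/8.8)/k = 61460 s = 17.07 h.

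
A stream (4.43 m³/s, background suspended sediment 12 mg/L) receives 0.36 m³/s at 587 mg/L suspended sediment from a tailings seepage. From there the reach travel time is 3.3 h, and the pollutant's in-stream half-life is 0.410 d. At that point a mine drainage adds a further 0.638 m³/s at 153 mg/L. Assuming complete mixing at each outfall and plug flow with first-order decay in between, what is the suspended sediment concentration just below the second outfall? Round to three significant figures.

After mixing, C = (4.430·12.00 + 0.3600·587.0) / 4.790 = 264.5/4.790 = 55.22 mg/L; combined flow 4.790 m³/s.
Half-life 0.410 d → k = ln 2 / 0.410 = 1.691 d⁻¹.
Applying C = C₀e^(−kt): 55.22 × 0.7926 = 43.76 mg/L.
Second outfall: C = (4.790·43.76 + 0.6380·153.0)/5.428 = 56.60 mg/L.

56.6 mg/L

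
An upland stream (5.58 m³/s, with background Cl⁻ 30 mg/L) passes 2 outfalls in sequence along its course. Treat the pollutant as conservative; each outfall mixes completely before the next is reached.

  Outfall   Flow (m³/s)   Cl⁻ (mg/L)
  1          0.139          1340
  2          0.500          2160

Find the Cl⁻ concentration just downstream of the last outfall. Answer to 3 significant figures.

231 mg/L

Below outfall 1: Q → 5.719 m³/s, C = (5.580·30.00 + 0.1390·1340)/5.719 = 61.84 mg/L.
Below outfall 2: Q → 6.219 m³/s, C = (5.719·61.84 + 0.5000·2160)/6.219 = 230.5 mg/L.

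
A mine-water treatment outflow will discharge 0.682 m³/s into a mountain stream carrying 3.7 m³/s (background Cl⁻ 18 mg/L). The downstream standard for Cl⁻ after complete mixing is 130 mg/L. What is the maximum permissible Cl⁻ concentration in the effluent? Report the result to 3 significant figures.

At the limit, (Qr·Cr + Qe·Cₑ)/(Qr + Qe) = 130:
Cₑ = (4.382·130 − 3.700·18.00) / 0.6820 = 737.6 mg/L.

738 mg/L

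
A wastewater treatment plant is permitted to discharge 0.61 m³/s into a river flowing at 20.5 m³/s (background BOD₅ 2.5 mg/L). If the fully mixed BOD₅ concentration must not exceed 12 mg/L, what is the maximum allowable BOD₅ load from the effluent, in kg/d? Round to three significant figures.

17500 kg/d

Mass balance at the limit: 20.50·2.500 + 0.6100·Cₑ = 21.11·12 → Cₑ = 331.3 mg/L.
Load = 0.6100 m³/s × 331.3 g/m³ × 86 400 s/d = 17460 kg/d.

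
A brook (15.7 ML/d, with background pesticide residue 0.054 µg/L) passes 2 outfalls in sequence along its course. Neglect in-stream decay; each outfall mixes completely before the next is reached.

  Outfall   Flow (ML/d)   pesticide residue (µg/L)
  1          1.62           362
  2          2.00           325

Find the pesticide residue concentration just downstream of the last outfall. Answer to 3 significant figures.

Outfall 1: combined Q = 17.32 ML/d; C = (15.70·0.05400 + 1.620·362.0)/17.32 = 33.91 µg/L.
Outfall 2: combined Q = 19.32 ML/d; C = (17.32·33.91 + 2.000·325.0)/19.32 = 64.04 µg/L.

64.0 µg/L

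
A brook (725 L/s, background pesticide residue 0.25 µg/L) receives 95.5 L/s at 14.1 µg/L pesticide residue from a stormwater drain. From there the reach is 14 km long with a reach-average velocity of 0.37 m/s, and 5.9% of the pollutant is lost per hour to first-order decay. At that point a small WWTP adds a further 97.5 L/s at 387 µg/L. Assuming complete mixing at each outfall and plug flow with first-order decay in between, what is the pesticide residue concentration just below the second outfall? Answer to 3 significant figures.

42.0 µg/L

Mixed concentration C = ΣQC/ΣQ = (725.0·0.2500 + 95.50·14.10) / 820.5 = 1528/820.5 = 1.862 µg/L; combined flow 820.5 L/s.
Travel time t = 14·1000 / 0.37 = 37840 s = 10.51 h.
5.9%/h lost → k = −ln(1 − 0.059) = 0.06081 h⁻¹.
Applying C = C₀e^(−kt): 1.862 × 0.5277 = 0.9827 µg/L.
At the second outfall, C = (820.5·0.9827 + 97.50·387.0) / (820.5 + 97.50) = 41.98 µg/L.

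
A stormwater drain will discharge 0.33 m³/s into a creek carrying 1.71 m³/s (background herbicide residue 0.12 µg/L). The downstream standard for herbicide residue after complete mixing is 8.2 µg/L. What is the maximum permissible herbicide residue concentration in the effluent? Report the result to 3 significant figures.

At the limit, (Qr·Cr + Qe·Cₑ)/(Qr + Qe) = 8.2:
Cₑ = (2.040·8.2 − 1.710·0.1200) / 0.3300 = 50.07 µg/L.

50.1 µg/L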